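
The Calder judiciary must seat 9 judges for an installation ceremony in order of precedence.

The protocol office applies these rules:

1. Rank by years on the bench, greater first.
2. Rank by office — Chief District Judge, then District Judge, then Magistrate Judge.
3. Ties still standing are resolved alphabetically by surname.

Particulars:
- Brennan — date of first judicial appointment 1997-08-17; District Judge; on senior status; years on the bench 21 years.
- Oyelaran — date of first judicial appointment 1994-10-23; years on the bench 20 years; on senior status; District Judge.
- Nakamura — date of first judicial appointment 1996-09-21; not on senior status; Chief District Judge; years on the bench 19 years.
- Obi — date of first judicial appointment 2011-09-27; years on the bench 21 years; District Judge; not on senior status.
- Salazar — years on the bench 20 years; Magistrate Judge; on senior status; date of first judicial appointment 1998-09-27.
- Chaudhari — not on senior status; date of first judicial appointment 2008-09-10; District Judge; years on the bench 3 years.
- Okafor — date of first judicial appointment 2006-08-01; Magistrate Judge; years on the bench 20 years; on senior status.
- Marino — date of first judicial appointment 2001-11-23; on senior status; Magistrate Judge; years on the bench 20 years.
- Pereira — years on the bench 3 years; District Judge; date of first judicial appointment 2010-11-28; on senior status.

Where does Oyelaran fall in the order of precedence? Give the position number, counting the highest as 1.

By years on the bench (higher first): Brennan and Obi (both 21 years); then Oyelaran, Marino, Okafor and Salazar (each 20 years); then Nakamura (19 years); then Chaudhari and Pereira (both 3 years).
Brennan and Obi are each District Judge, so the next rule applies.
Among Brennan and Obi, alphabetically by surname: Brennan before Obi.
Among Oyelaran, Marino, Okafor and Salazar, by office: Oyelaran (District Judge) before Marino, Okafor and Salazar (Magistrate Judge).
Among Marino, Okafor and Salazar, alphabetically by surname: Marino before Okafor before Salazar.
Chaudhari and Pereira are each District Judge, so the next rule applies.
Among Chaudhari and Pereira, alphabetically by surname: Chaudhari before Pereira.
Order: Brennan, Obi, Oyelaran, Marino, Okafor, Salazar, Nakamura, Chaudhari, Pereira. So position 3.

3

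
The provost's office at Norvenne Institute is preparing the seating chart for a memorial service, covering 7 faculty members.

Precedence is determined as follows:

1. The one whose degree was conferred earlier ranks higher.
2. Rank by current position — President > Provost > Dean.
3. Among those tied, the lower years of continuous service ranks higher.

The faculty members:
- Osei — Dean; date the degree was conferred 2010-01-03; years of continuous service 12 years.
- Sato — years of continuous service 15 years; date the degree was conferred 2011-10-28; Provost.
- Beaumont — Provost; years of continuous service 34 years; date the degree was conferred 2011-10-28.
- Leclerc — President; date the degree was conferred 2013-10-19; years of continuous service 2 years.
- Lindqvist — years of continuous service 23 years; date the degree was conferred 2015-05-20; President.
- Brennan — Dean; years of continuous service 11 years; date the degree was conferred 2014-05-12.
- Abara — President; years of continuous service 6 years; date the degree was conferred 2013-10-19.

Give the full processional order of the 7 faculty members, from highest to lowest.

Osei, Sato, Beaumont, Leclerc, Abara, Brennan, Lindqvist

By date the degree was conferred (earlier first): Osei (2010-01-03); then Sato and Beaumont (both 2011-10-28); then Leclerc and Abara (both 2013-10-19); then Brennan (2014-05-12); then Lindqvist (2015-05-20).
Sato and Beaumont are each Provost, so the next rule applies.
Among Sato and Beaumont, by years of continuous service (lower first): Sato (15 years) before Beaumont (34 years).
Leclerc and Abara are each President, so the next rule applies.
Among Leclerc and Abara, by years of continuous service (lower first): Leclerc (2 years) before Abara (6 years).
Full order: Osei, Sato, Beaumont, Leclerc, Abara, Brennan, Lindqvist.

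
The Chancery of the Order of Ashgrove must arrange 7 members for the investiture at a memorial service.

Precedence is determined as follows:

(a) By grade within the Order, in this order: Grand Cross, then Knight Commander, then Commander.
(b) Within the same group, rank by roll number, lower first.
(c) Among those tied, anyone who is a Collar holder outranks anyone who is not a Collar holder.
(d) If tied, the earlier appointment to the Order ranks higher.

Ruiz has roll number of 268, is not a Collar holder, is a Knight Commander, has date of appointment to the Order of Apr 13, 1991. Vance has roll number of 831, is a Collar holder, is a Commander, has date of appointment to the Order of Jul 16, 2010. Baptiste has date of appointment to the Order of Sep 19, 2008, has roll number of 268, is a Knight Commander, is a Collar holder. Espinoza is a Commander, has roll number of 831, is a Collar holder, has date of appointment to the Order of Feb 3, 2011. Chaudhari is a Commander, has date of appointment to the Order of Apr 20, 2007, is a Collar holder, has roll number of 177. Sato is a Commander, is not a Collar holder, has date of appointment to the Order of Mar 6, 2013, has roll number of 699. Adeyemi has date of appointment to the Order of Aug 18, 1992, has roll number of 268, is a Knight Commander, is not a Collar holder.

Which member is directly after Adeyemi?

Chaudhari

By grade within the Order: Baptiste, Ruiz and Adeyemi (Knight Commander); then Chaudhari, Sato, Vance and Espinoza (Commander).
Baptiste, Ruiz and Adeyemi all have roll number 268, so the next rule applies.
Among Baptiste, Ruiz and Adeyemi, a Collar holder before not a Collar holder: Baptiste (a Collar holder) before Ruiz and Adeyemi (not a Collar holder).
Among Ruiz and Adeyemi, by date of appointment to the Order (earlier first): Ruiz (Apr 13, 1991) before Adeyemi (Aug 18, 1992).
Among Chaudhari, Sato, Vance and Espinoza, by roll number (lower first): Chaudhari (177) before Sato (699) before Vance and Espinoza (831).
Vance and Espinoza are each a Collar holder, so the next rule applies.
Among Vance and Espinoza, by date of appointment to the Order (earlier first): Vance (Jul 16, 2010) before Espinoza (Feb 3, 2011).
Order: Baptiste, Ruiz, Adeyemi, Chaudhari, Sato, Vance, Espinoza.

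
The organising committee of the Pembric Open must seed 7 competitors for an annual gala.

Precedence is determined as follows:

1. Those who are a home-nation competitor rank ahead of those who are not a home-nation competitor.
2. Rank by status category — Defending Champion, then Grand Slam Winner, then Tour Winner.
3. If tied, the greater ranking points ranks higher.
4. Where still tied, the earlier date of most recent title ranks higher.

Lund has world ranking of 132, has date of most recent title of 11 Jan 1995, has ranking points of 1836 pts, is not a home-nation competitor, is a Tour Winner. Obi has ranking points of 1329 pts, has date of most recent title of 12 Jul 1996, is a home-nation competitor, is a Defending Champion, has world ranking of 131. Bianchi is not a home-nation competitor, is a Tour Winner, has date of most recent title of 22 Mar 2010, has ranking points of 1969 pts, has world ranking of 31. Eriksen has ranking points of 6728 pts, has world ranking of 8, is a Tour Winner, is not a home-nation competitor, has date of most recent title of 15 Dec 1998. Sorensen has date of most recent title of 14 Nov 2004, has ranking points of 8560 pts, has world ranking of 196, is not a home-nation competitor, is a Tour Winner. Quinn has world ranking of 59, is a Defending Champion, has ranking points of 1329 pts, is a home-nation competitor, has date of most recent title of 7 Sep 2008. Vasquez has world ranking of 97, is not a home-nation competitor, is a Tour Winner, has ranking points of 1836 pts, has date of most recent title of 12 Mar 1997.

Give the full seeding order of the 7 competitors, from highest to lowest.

Obi, Quinn, Sorensen, Eriksen, Bianchi, Lund, Vasquez

By the first rule: Obi and Quinn (both a home-nation competitor); then Sorensen, Eriksen, Bianchi, Lund and Vasquez (each not a home-nation competitor).
Obi and Quinn are each Defending Champion, so the next rule applies.
Obi and Quinn both have ranking points 1329 pts, so the next rule applies.
Among Obi and Quinn, by date of most recent title (earlier first): Obi (12 Jul 1996) before Quinn (7 Sep 2008).
Sorensen, Eriksen, Bianchi, Lund and Vasquez are each Tour Winner, so the next rule applies.
Among Sorensen, Eriksen, Bianchi, Lund and Vasquez, by ranking points (higher first): Sorensen (8560 pts) before Eriksen (6728 pts) before Bianchi (1969 pts) before Lund and Vasquez (1836 pts).
Among Lund and Vasquez, by date of most recent title (earlier first): Lund (11 Jan 1995) before Vasquez (12 Mar 1997).
Full order: Obi, Quinn, Sorensen, Eriksen, Bianchi, Lund, Vasquez.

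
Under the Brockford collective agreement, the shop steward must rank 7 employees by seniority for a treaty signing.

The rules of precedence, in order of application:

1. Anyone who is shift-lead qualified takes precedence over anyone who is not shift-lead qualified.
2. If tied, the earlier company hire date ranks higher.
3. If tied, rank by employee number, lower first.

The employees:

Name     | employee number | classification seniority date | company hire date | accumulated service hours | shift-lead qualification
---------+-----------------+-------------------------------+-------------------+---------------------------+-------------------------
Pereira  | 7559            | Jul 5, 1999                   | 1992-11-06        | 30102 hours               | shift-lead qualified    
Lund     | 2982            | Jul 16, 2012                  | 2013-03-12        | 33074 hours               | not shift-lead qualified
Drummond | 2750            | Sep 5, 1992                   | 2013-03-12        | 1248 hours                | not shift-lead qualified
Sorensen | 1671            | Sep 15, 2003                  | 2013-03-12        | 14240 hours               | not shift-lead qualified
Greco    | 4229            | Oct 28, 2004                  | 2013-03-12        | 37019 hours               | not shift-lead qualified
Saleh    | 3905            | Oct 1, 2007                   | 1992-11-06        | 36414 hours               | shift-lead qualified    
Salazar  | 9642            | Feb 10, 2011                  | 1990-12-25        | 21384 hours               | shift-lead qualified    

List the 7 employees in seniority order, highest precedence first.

By the first rule: Salazar, Saleh and Pereira (each shift-lead qualified); then Sorensen, Drummond, Lund and Greco (each not shift-lead qualified).
Among Salazar, Saleh and Pereira, by company hire date (earlier first): Salazar (1990-12-25) before Saleh and Pereira (1992-11-06).
Among Saleh and Pereira, by employee number (lower first): Saleh (3905) before Pereira (7559).
Sorensen, Drummond, Lund and Greco all have company hire date 2013-03-12, so the next rule applies.
Among Sorensen, Drummond, Lund and Greco, by employee number (lower first): Sorensen (1671) before Drummond (2750) before Lund (2982) before Greco (4229).
Full order: Salazar, Saleh, Pereira, Sorensen, Drummond, Lund, Greco.

Salazar, Saleh, Pereira, Sorensen, Drummond, Lund, Greco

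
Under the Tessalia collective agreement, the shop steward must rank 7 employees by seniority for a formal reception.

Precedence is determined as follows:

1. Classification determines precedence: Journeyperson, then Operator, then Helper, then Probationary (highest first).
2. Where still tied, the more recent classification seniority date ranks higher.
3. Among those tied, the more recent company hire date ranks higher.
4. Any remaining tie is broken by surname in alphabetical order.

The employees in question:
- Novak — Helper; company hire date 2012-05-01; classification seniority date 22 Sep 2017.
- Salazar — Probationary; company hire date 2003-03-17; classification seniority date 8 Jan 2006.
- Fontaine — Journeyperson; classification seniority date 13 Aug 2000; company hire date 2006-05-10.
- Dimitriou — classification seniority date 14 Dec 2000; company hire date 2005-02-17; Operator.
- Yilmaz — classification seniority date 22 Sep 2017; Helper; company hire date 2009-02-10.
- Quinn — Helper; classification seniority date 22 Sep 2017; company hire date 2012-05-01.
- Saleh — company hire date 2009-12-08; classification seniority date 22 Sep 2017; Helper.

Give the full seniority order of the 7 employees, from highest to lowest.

By classification: Fontaine (Journeyperson); then Dimitriou (Operator); then Novak, Quinn, Saleh and Yilmaz (Helper); then Salazar (Probationary).
Novak, Quinn, Saleh and Yilmaz all have classification seniority date 22 Sep 2017, so the next rule applies.
Among Novak, Quinn, Saleh and Yilmaz, by company hire date (later first): Novak and Quinn (2012-05-01) before Saleh (2009-12-08) before Yilmaz (2009-02-10).
Among Novak and Quinn, alphabetically by surname: Novak before Quinn.
Full order: Fontaine, Dimitriou, Novak, Quinn, Saleh, Yilmaz, Salazar.

Fontaine, Dimitriou, Novak, Quinn, Saleh, Yilmaz, Salazar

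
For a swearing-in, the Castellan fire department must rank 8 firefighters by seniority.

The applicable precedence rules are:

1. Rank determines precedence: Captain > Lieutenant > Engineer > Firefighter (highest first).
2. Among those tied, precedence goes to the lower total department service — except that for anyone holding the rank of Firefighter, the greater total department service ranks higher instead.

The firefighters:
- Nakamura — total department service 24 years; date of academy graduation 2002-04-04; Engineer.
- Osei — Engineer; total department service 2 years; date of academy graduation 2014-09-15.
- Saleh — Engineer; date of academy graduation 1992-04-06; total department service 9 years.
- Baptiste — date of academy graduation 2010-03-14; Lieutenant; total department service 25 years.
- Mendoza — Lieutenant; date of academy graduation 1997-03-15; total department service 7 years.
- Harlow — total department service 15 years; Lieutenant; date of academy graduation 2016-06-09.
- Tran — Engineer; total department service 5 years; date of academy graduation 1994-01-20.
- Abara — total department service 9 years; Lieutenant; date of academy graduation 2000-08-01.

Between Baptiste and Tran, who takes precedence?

By rank: Mendoza, Abara, Harlow and Baptiste (Lieutenant); then Osei, Tran, Saleh and Nakamura (Engineer).
Among Mendoza, Abara, Harlow and Baptiste, by total department service (lower first): Mendoza (7 years) before Abara (9 years) before Harlow (15 years) before Baptiste (25 years).
Among Osei, Tran, Saleh and Nakamura, by total department service (lower first): Osei (2 years) before Tran (5 years) before Saleh (9 years) before Nakamura (24 years).
So Baptiste takes precedence.

Baptiste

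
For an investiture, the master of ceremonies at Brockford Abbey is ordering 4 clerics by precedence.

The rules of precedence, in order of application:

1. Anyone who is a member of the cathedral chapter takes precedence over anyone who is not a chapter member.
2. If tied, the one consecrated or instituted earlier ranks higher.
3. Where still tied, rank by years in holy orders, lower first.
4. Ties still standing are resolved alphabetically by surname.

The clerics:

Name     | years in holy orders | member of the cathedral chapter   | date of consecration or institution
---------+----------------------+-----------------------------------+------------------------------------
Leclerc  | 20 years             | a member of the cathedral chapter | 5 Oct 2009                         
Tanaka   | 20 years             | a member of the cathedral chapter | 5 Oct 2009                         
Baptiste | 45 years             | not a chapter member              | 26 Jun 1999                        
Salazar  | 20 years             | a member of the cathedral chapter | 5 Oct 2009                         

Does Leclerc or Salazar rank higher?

By the first rule: Leclerc, Salazar and Tanaka (each a member of the cathedral chapter); then Baptiste (not a chapter member).
Leclerc, Salazar and Tanaka all have date of consecration or institution 5 Oct 2009, so the next rule applies.
Leclerc, Salazar and Tanaka all have years in holy orders 20 years, so the next rule applies.
Among Leclerc, Salazar and Tanaka, alphabetically by surname: Leclerc before Salazar before Tanaka.
So Leclerc takes precedence.

Leclerc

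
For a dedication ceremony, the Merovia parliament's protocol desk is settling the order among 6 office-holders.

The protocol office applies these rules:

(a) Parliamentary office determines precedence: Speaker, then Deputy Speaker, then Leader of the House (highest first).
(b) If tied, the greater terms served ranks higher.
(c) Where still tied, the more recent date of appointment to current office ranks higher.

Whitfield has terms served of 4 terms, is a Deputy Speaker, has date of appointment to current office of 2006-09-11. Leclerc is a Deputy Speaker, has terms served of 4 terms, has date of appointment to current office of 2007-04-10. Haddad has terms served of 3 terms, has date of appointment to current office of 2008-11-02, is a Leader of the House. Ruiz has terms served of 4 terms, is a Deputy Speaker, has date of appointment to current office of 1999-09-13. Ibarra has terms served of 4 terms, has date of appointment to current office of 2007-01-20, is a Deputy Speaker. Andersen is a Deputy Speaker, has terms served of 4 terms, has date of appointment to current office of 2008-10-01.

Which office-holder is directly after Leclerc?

Ibarra

By parliamentary office: Andersen, Leclerc, Ibarra, Whitfield and Ruiz (Deputy Speaker); then Haddad (Leader of the House).
Andersen, Leclerc, Ibarra, Whitfield and Ruiz all have terms served 4 terms, so the next rule applies.
Among Andersen, Leclerc, Ibarra, Whitfield and Ruiz, by date of appointment to current office (later first): Andersen (2008-10-01) before Leclerc (2007-04-10) before Ibarra (2007-01-20) before Whitfield (2006-09-11) before Ruiz (1999-09-13).
Order: Andersen, Leclerc, Ibarra, Whitfield, Ruiz, Haddad.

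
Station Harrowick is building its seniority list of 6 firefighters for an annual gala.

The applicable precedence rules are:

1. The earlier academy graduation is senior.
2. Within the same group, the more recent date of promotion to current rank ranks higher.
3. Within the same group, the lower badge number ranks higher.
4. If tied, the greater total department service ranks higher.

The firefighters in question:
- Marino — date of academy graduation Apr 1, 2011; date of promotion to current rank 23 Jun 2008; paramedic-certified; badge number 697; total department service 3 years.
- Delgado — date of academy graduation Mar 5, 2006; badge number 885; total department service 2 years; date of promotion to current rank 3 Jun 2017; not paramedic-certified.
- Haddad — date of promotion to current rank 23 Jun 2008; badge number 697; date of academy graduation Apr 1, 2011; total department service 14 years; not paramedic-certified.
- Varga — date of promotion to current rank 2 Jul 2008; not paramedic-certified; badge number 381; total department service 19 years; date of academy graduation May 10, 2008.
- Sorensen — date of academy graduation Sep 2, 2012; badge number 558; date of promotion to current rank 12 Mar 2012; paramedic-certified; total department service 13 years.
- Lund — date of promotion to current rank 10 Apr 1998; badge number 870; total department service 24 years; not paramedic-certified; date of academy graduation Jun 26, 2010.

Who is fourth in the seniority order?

Haddad

By date of academy graduation (earlier first): Delgado (Mar 5, 2006); then Varga (May 10, 2008); then Lund (Jun 26, 2010); then Haddad and Marino (both Apr 1, 2011); then Sorensen (Sep 2, 2012).
Haddad and Marino both have date of promotion to current rank 23 Jun 2008, so the next rule applies.
Haddad and Marino both have badge number 697, so the next rule applies.
Among Haddad and Marino, by total department service (higher first): Haddad (14 years) before Marino (3 years).
Order: Delgado, Varga, Lund, Haddad, Marino, Sorensen.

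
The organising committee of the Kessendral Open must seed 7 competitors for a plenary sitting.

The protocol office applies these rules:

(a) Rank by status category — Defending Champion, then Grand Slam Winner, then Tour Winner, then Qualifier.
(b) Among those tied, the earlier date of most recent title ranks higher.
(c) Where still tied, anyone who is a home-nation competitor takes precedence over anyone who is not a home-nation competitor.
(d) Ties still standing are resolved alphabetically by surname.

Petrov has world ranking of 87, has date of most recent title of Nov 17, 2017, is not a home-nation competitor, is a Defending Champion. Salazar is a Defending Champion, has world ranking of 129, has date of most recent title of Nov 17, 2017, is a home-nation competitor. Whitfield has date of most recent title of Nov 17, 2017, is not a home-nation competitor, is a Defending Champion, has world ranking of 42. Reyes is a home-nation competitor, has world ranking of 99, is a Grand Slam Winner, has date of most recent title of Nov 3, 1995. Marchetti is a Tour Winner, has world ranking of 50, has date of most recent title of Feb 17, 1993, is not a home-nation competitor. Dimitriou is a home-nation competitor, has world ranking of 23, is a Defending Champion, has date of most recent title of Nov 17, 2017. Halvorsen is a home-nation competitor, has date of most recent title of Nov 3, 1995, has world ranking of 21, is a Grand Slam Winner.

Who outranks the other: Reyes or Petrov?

By status category: Dimitriou, Salazar, Petrov and Whitfield (Defending Champion); then Halvorsen and Reyes (Grand Slam Winner); then Marchetti (Tour Winner).
Dimitriou, Salazar, Petrov and Whitfield all have date of most recent title Nov 17, 2017, so the next rule applies.
Among Dimitriou, Salazar, Petrov and Whitfield, a home-nation competitor before not a home-nation competitor: Dimitriou and Salazar (a home-nation competitor) before Petrov and Whitfield (not a home-nation competitor).
Among Dimitriou and Salazar, alphabetically by surname: Dimitriou before Salazar.
Among Petrov and Whitfield, alphabetically by surname: Petrov before Whitfield.
Halvorsen and Reyes both have date of most recent title Nov 3, 1995, so the next rule applies.
Halvorsen and Reyes are each a home-nation competitor, so the next rule applies.
Among Halvorsen and Reyes, alphabetically by surname: Halvorsen before Reyes.
So Petrov takes precedence.

Petrov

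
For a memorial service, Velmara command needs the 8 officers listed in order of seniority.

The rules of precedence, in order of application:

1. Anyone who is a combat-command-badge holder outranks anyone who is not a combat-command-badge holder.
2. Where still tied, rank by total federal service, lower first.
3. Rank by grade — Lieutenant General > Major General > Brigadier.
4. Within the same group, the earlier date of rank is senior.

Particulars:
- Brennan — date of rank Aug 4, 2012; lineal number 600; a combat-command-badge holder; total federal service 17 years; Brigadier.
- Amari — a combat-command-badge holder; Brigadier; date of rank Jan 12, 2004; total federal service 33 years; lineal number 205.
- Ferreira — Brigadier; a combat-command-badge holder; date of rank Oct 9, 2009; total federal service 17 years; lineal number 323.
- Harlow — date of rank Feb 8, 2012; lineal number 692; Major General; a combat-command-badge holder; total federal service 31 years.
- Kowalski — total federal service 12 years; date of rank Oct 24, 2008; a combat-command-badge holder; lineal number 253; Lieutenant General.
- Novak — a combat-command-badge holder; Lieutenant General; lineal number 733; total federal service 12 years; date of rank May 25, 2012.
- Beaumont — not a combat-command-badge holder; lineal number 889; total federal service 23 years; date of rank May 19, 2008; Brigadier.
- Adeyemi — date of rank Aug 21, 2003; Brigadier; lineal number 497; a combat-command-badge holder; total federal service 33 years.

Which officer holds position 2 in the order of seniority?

Novak

By the first rule: Kowalski, Novak, Ferreira, Brennan, Harlow, Adeyemi and Amari (each a combat-command-badge holder); then Beaumont (not a combat-command-badge holder).
Among Kowalski, Novak, Ferreira, Brennan, Harlow, Adeyemi and Amari, by total federal service (lower first): Kowalski and Novak (12 years) before Ferreira and Brennan (17 years) before Harlow (31 years) before Adeyemi and Amari (33 years).
Kowalski and Novak are each Lieutenant General, so the next rule applies.
Among Kowalski and Novak, by date of rank (earlier first): Kowalski (Oct 24, 2008) before Novak (May 25, 2012).
Ferreira and Brennan are each Brigadier, so the next rule applies.
Among Ferreira and Brennan, by date of rank (earlier first): Ferreira (Oct 9, 2009) before Brennan (Aug 4, 2012).
Adeyemi and Amari are each Brigadier, so the next rule applies.
Among Adeyemi and Amari, by date of rank (earlier first): Adeyemi (Aug 21, 2003) before Amari (Jan 12, 2004).
Order: Kowalski, Novak, Ferreira, Brennan, Harlow, Adeyemi, Amari, Beaumont.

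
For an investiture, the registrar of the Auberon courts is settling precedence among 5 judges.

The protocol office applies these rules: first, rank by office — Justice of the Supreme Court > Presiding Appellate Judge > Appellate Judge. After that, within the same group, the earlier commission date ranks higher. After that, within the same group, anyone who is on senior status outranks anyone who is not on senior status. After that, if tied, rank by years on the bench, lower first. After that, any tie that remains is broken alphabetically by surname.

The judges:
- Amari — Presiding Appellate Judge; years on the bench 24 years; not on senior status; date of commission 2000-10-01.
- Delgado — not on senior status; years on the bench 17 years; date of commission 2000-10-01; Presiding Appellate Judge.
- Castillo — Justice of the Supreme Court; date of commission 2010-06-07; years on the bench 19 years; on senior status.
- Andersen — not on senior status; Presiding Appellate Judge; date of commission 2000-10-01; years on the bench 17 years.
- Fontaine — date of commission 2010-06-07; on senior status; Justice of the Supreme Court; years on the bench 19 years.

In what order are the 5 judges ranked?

Castillo, Fontaine, Andersen, Delgado, Amari

By office: Castillo and Fontaine (Justice of the Supreme Court); then Andersen, Delgado and Amari (Presiding Appellate Judge).
Castillo and Fontaine both have date of commission 2010-06-07, so the next rule applies.
Castillo and Fontaine are each on senior status, so the next rule applies.
Castillo and Fontaine both have years on the bench 19 years, so the next rule applies.
Among Castillo and Fontaine, alphabetically by surname: Castillo before Fontaine.
Andersen, Delgado and Amari all have date of commission 2000-10-01, so the next rule applies.
Andersen, Delgado and Amari are each not on senior status, so the next rule applies.
Among Andersen, Delgado and Amari, by years on the bench (lower first): Andersen and Delgado (17 years) before Amari (24 years).
Among Andersen and Delgado, alphabetically by surname: Andersen before Delgado.
Full order: Castillo, Fontaine, Andersen, Delgado, Amari.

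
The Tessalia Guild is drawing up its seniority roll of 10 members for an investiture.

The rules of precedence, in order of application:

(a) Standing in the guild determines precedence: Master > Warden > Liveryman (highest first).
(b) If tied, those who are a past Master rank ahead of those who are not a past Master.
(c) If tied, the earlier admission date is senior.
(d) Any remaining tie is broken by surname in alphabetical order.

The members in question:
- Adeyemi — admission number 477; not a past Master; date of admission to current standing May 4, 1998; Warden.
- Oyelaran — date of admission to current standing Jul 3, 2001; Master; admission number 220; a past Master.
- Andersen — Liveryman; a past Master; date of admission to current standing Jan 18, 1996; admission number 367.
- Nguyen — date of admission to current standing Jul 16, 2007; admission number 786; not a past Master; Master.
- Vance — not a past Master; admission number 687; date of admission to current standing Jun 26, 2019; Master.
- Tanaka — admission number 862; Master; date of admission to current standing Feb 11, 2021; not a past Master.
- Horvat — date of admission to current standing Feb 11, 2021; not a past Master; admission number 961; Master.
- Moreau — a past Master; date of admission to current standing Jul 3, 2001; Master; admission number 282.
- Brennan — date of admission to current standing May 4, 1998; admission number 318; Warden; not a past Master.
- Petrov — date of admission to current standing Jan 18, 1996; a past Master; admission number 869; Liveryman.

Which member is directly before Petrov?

By standing in the guild: Moreau, Oyelaran, Nguyen, Vance, Horvat and Tanaka (Master); then Adeyemi and Brennan (Warden); then Andersen and Petrov (Liveryman).
Among Moreau, Oyelaran, Nguyen, Vance, Horvat and Tanaka, a past Master before not a past Master: Moreau and Oyelaran (a past Master) before Nguyen, Vance, Horvat and Tanaka (not a past Master).
Moreau and Oyelaran both have date of admission to current standing Jul 3, 2001, so the next rule applies.
Among Moreau and Oyelaran, alphabetically by surname: Moreau before Oyelaran.
Among Nguyen, Vance, Horvat and Tanaka, by date of admission to current standing (earlier first): Nguyen (Jul 16, 2007) before Vance (Jun 26, 2019) before Horvat and Tanaka (Feb 11, 2021).
Among Horvat and Tanaka, alphabetically by surname: Horvat before Tanaka.
Adeyemi and Brennan are each not a past Master, so the next rule applies.
Adeyemi and Brennan both have date of admission to current standing May 4, 1998, so the next rule applies.
Among Adeyemi and Brennan, alphabetically by surname: Adeyemi before Brennan.
Andersen and Petrov are each a past Master, so the next rule applies.
Andersen and Petrov both have date of admission to current standing Jan 18, 1996, so the next rule applies.
Among Andersen and Petrov, alphabetically by surname: Andersen before Petrov.
Order: Moreau, Oyelaran, Nguyen, Vance, Horvat, Tanaka, Adeyemi, Brennan, Andersen, Petrov.

Andersen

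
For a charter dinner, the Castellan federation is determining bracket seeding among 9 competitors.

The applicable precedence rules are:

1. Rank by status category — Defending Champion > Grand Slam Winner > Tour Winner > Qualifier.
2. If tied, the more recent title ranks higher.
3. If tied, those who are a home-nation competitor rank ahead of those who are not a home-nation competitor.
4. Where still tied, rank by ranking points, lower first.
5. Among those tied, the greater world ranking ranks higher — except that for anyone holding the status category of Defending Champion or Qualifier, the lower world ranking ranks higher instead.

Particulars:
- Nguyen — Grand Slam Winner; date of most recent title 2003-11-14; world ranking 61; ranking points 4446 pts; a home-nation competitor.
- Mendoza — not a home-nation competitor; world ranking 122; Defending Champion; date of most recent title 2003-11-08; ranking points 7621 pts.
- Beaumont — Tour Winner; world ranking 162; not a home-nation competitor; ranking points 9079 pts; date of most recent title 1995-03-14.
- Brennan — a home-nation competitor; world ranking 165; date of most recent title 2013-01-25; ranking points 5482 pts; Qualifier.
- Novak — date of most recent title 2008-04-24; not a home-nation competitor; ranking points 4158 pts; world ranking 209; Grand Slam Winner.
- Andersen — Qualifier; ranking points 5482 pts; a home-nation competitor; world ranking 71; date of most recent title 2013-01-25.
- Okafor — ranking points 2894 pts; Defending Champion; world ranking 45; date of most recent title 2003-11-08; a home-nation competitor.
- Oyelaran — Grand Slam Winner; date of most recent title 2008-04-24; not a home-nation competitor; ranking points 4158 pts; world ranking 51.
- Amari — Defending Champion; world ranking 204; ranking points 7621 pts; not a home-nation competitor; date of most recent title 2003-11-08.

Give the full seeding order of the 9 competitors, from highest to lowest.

Okafor, Mendoza, Amari, Novak, Oyelaran, Nguyen, Beaumont, Andersen, Brennan

By status category: Okafor, Mendoza and Amari (Defending Champion); then Novak, Oyelaran and Nguyen (Grand Slam Winner); then Beaumont (Tour Winner); then Andersen and Brennan (Qualifier).
Okafor, Mendoza and Amari all have date of most recent title 2003-11-08, so the next rule applies.
Among Okafor, Mendoza and Amari, a home-nation competitor before not a home-nation competitor: Okafor (a home-nation competitor) before Mendoza and Amari (not a home-nation competitor).
Mendoza and Amari both have ranking points 7621 pts, so the next rule applies.
Among Mendoza and Amari, by world ranking (lower first) (reversed rule for this group): Mendoza (122) before Amari (204).
Among Novak, Oyelaran and Nguyen, by date of most recent title (later first): Novak and Oyelaran (2008-04-24) before Nguyen (2003-11-14).
Novak and Oyelaran are each not a home-nation competitor, so the next rule applies.
Novak and Oyelaran both have ranking points 4158 pts, so the next rule applies.
Among Novak and Oyelaran, by world ranking (higher first): Novak (209) before Oyelaran (51).
Andersen and Brennan both have date of most recent title 2013-01-25, so the next rule applies.
Andersen and Brennan are each a home-nation competitor, so the next rule applies.
Andersen and Brennan both have ranking points 5482 pts, so the next rule applies.
Among Andersen and Brennan, by world ranking (lower first) (reversed rule for this group): Andersen (71) before Brennan (165).
Full order: Okafor, Mendoza, Amari, Novak, Oyelaran, Nguyen, Beaumont, Andersen, Brennan.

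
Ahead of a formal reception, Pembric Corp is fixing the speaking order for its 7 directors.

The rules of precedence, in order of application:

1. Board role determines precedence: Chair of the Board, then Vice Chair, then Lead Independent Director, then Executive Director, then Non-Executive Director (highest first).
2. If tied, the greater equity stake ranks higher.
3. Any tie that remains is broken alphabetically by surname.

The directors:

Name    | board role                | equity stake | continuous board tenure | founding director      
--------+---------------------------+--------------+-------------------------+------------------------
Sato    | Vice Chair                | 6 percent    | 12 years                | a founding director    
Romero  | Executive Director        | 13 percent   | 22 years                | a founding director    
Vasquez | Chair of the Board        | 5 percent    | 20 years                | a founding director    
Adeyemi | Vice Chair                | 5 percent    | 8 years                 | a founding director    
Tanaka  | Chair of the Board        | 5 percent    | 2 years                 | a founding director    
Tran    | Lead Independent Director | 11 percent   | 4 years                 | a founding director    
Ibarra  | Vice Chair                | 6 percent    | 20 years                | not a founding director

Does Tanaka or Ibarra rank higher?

By board role: Tanaka and Vasquez (Chair of the Board); then Ibarra, Sato and Adeyemi (Vice Chair); then Tran (Lead Independent Director); then Romero (Executive Director).
Tanaka and Vasquez both have equity stake 5 percent, so the next rule applies.
Among Tanaka and Vasquez, alphabetically by surname: Tanaka before Vasquez.
Among Ibarra, Sato and Adeyemi, by equity stake (higher first): Ibarra and Sato (6 percent) before Adeyemi (5 percent).
Among Ibarra and Sato, alphabetically by surname: Ibarra before Sato.
So Tanaka takes precedence.

Tanaka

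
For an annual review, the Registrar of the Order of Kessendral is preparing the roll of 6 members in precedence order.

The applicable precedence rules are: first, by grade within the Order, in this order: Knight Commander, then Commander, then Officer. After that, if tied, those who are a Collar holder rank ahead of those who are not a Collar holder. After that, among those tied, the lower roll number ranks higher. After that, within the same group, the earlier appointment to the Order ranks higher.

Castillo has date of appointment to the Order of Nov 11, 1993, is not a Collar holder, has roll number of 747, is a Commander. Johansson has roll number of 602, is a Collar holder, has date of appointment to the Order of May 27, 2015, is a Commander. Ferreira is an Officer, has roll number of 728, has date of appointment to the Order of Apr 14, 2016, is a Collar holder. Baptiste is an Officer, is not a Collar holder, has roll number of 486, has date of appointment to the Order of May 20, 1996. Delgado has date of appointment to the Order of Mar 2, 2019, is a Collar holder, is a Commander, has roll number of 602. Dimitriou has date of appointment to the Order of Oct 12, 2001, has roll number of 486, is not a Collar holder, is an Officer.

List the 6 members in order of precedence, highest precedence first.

Johansson, Delgado, Castillo, Ferreira, Baptiste, Dimitriou

By grade within the Order: Johansson, Delgado and Castillo (Commander); then Ferreira, Baptiste and Dimitriou (Officer).
Among Johansson, Delgado and Castillo, a Collar holder before not a Collar holder: Johansson and Delgado (a Collar holder) before Castillo (not a Collar holder).
Johansson and Delgado both have roll number 602, so the next rule applies.
Among Johansson and Delgado, by date of appointment to the Order (earlier first): Johansson (May 27, 2015) before Delgado (Mar 2, 2019).
Among Ferreira, Baptiste and Dimitriou, a Collar holder before not a Collar holder: Ferreira (a Collar holder) before Baptiste and Dimitriou (not a Collar holder).
Baptiste and Dimitriou both have roll number 486, so the next rule applies.
Among Baptiste and Dimitriou, by date of appointment to the Order (earlier first): Baptiste (May 20, 1996) before Dimitriou (Oct 12, 2001).
Full order: Johansson, Delgado, Castillo, Ferreira, Baptiste, Dimitriou.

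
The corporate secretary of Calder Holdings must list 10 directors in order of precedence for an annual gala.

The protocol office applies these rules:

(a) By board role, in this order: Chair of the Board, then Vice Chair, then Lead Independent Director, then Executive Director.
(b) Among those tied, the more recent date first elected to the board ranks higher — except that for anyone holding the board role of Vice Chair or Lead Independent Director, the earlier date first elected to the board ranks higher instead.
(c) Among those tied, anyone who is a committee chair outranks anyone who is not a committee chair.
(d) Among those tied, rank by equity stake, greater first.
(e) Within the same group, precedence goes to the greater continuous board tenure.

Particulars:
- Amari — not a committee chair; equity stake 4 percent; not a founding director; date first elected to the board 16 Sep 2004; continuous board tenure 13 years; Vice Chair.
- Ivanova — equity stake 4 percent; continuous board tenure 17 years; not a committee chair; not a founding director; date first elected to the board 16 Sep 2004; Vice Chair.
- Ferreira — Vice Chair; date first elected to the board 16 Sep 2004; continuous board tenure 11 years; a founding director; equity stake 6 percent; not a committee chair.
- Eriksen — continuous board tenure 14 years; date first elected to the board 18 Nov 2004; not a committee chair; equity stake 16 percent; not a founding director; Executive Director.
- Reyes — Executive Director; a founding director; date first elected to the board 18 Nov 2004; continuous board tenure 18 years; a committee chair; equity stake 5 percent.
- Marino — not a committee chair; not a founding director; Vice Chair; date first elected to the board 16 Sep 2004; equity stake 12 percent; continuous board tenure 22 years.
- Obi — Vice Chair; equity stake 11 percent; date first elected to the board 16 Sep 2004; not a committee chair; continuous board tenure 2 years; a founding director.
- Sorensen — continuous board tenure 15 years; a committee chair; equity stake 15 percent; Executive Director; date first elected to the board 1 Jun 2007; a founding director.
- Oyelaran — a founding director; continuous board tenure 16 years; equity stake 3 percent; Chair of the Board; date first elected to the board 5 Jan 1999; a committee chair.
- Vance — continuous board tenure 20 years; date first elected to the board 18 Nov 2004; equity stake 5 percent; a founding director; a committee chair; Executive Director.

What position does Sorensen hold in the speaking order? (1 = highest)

By board role: Oyelaran (Chair of the Board); then Marino, Obi, Ferreira, Ivanova and Amari (Vice Chair); then Sorensen, Vance, Reyes and Eriksen (Executive Director).
Marino, Obi, Ferreira, Ivanova and Amari all have date first elected to the board 16 Sep 2004, so the next rule applies.
Marino, Obi, Ferreira, Ivanova and Amari are each not a committee chair, so the next rule applies.
Among Marino, Obi, Ferreira, Ivanova and Amari, by equity stake (higher first): Marino (12 percent) before Obi (11 percent) before Ferreira (6 percent) before Ivanova and Amari (4 percent).
Among Ivanova and Amari, by continuous board tenure (higher first): Ivanova (17 years) before Amari (13 years).
Among Sorensen, Vance, Reyes and Eriksen, by date first elected to the board (later first): Sorensen (1 Jun 2007) before Vance, Reyes and Eriksen (18 Nov 2004).
Among Vance, Reyes and Eriksen, a committee chair before not a committee chair: Vance and Reyes (a committee chair) before Eriksen (not a committee chair).
Vance and Reyes both have equity stake 5 percent, so the next rule applies.
Among Vance and Reyes, by continuous board tenure (higher first): Vance (20 years) before Reyes (18 years).
Order: Oyelaran, Marino, Obi, Ferreira, Ivanova, Amari, Sorensen, Vance, Reyes, Eriksen. So position 7.

7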